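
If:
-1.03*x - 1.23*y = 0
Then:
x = -1.19417475728155*y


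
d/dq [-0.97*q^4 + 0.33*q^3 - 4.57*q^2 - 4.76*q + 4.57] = -3.88*q^3 + 0.99*q^2 - 9.14*q - 4.76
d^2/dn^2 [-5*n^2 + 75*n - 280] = -10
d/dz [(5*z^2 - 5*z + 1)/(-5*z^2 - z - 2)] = (-30*z^2 - 10*z + 11)/(25*z^4 + 10*z^3 + 21*z^2 + 4*z + 4)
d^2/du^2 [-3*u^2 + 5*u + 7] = -6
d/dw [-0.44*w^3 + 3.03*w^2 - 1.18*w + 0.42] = -1.32*w^2 + 6.06*w - 1.18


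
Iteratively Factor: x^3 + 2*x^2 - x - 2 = (x + 1)*(x^2 + x - 2) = (x - 1)*(x + 1)*(x + 2)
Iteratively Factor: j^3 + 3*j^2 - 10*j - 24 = (j + 2)*(j^2 + j - 12) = (j - 3)*(j + 2)*(j + 4)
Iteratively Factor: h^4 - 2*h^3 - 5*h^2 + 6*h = (h - 3)*(h^3 + h^2 - 2*h) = (h - 3)*(h - 1)*(h^2 + 2*h) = (h - 3)*(h - 1)*(h + 2)*(h)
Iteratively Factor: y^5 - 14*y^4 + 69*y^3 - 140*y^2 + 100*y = (y - 2)*(y^4 - 12*y^3 + 45*y^2 - 50*y) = (y - 2)^2*(y^3 - 10*y^2 + 25*y) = y*(y - 2)^2*(y^2 - 10*y + 25) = y*(y - 5)*(y - 2)^2*(y - 5)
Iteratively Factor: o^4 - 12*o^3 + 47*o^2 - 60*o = (o - 5)*(o^3 - 7*o^2 + 12*o) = (o - 5)*(o - 3)*(o^2 - 4*o) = o*(o - 5)*(o - 3)*(o - 4)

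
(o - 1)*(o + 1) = o^2 - 1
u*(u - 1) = u^2 - u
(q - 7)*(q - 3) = q^2 - 10*q + 21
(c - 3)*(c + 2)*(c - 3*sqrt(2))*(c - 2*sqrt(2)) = c^4 - 5*sqrt(2)*c^3 - c^3 + 6*c^2 + 5*sqrt(2)*c^2 - 12*c + 30*sqrt(2)*c - 72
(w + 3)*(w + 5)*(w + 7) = w^3 + 15*w^2 + 71*w + 105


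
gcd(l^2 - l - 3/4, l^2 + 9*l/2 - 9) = l - 3/2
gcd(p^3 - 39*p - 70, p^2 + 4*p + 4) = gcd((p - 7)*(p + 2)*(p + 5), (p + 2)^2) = p + 2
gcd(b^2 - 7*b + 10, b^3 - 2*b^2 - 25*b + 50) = b^2 - 7*b + 10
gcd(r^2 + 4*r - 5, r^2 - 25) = r + 5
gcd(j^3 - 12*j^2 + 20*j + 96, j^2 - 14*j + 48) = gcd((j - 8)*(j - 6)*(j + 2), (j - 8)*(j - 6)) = j^2 - 14*j + 48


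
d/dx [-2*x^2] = -4*x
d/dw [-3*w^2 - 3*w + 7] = -6*w - 3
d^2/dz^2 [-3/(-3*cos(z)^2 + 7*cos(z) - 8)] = 3*(36*sin(z)^4 + 29*sin(z)^2 + 539*cos(z)/4 - 63*cos(3*z)/4 - 115)/(3*sin(z)^2 + 7*cos(z) - 11)^3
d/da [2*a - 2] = 2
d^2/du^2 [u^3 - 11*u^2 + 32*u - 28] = 6*u - 22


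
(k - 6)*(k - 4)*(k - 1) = k^3 - 11*k^2 + 34*k - 24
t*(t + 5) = t^2 + 5*t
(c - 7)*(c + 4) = c^2 - 3*c - 28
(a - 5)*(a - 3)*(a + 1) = a^3 - 7*a^2 + 7*a + 15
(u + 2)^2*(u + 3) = u^3 + 7*u^2 + 16*u + 12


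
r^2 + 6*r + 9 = (r + 3)^2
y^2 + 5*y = y*(y + 5)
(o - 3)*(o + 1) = o^2 - 2*o - 3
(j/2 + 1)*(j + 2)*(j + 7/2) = j^3/2 + 15*j^2/4 + 9*j + 7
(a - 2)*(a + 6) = a^2 + 4*a - 12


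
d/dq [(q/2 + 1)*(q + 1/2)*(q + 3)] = 3*q^2/2 + 11*q/2 + 17/4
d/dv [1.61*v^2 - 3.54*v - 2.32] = 3.22*v - 3.54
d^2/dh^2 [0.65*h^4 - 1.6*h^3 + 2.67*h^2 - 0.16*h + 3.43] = 7.8*h^2 - 9.6*h + 5.34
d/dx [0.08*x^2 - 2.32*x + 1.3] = 0.16*x - 2.32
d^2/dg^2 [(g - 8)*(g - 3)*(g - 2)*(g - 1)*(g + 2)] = 20*g^3 - 144*g^2 + 186*g + 48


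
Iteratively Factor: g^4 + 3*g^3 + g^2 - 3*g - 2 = (g - 1)*(g^3 + 4*g^2 + 5*g + 2) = (g - 1)*(g + 1)*(g^2 + 3*g + 2) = (g - 1)*(g + 1)*(g + 2)*(g + 1)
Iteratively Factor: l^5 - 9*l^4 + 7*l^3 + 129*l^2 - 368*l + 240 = (l - 1)*(l^4 - 8*l^3 - l^2 + 128*l - 240) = (l - 5)*(l - 1)*(l^3 - 3*l^2 - 16*l + 48) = (l - 5)*(l - 3)*(l - 1)*(l^2 - 16) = (l - 5)*(l - 4)*(l - 3)*(l - 1)*(l + 4)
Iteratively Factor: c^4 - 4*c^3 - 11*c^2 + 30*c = (c + 3)*(c^3 - 7*c^2 + 10*c) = (c - 5)*(c + 3)*(c^2 - 2*c) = (c - 5)*(c - 2)*(c + 3)*(c)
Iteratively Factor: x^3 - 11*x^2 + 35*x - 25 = (x - 5)*(x^2 - 6*x + 5) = (x - 5)^2*(x - 1)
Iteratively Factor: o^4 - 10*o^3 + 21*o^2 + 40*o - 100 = (o + 2)*(o^3 - 12*o^2 + 45*o - 50) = (o - 5)*(o + 2)*(o^2 - 7*o + 10) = (o - 5)*(o - 2)*(o + 2)*(o - 5)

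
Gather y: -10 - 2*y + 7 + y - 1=-y - 4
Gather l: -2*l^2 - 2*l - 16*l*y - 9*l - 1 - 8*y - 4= -2*l^2 + l*(-16*y - 11) - 8*y - 5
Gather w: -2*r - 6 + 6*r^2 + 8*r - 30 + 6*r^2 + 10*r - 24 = 12*r^2 + 16*r - 60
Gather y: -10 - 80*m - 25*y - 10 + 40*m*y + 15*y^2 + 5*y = -80*m + 15*y^2 + y*(40*m - 20) - 20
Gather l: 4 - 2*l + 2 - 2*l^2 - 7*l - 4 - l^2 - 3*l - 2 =-3*l^2 - 12*l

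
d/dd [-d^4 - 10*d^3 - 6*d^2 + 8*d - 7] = -4*d^3 - 30*d^2 - 12*d + 8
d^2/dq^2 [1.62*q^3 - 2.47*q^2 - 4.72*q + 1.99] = 9.72*q - 4.94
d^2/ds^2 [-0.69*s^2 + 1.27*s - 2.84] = -1.38000000000000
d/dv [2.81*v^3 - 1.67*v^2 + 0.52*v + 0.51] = 8.43*v^2 - 3.34*v + 0.52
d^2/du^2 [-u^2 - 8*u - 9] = -2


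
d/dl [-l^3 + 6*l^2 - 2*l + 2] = -3*l^2 + 12*l - 2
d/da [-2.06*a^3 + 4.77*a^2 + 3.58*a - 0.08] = -6.18*a^2 + 9.54*a + 3.58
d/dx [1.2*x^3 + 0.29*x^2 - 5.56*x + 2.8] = 3.6*x^2 + 0.58*x - 5.56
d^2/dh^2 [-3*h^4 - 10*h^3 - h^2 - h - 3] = -36*h^2 - 60*h - 2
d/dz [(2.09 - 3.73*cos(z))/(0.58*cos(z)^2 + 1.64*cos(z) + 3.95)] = (-2.1634*cos(z)^2 + 2.4244*cos(z) + 18.1611)*sin(z)/(0.3364*cos(z)^4 + 1.9024*cos(z)^3 + 7.2716*cos(z)^2 + 12.956*cos(z) + 15.6025)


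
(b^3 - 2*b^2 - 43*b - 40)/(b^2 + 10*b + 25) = (b^2 - 7*b - 8)/(b + 5)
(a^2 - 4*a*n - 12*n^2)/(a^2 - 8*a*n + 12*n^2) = (a + 2*n)/(a - 2*n)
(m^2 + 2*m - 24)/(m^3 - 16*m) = (m + 6)/(m*(m + 4))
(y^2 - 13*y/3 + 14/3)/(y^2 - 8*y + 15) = (3*y^2 - 13*y + 14)/(3*(y^2 - 8*y + 15))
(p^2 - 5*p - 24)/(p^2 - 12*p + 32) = (p + 3)/(p - 4)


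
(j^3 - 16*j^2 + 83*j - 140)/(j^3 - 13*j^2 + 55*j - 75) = (j^2 - 11*j + 28)/(j^2 - 8*j + 15)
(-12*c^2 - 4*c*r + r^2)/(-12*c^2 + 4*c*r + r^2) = (-12*c^2 - 4*c*r + r^2)/(-12*c^2 + 4*c*r + r^2)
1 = 1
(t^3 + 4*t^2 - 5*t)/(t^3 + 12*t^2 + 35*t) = (t - 1)/(t + 7)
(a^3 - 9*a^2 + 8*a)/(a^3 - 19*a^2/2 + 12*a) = 2*(a - 1)/(2*a - 3)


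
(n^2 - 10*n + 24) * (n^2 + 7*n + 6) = n^4 - 3*n^3 - 40*n^2 + 108*n + 144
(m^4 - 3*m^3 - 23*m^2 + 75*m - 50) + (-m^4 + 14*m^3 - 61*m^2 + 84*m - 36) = 11*m^3 - 84*m^2 + 159*m - 86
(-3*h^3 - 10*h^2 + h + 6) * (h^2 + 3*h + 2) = -3*h^5 - 19*h^4 - 35*h^3 - 11*h^2 + 20*h + 12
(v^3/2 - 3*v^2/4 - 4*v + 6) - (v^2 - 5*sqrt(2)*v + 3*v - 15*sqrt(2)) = v^3/2 - 7*v^2/4 - 7*v + 5*sqrt(2)*v + 6 + 15*sqrt(2)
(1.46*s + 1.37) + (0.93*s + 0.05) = 2.39*s + 1.42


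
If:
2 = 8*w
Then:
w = 1/4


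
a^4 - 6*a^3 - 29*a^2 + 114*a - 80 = (a - 8)*(a - 2)*(a - 1)*(a + 5)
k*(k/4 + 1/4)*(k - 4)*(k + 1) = k^4/4 - k^3/2 - 7*k^2/4 - k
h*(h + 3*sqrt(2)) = h^2 + 3*sqrt(2)*h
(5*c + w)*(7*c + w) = 35*c^2 + 12*c*w + w^2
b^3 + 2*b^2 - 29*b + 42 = (b - 3)*(b - 2)*(b + 7)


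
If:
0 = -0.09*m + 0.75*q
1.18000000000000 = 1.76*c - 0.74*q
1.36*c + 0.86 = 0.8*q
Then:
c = 3.94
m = 64.71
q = 7.76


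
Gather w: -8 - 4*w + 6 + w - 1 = -3*w - 3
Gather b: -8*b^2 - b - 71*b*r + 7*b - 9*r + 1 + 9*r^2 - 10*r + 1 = -8*b^2 + b*(6 - 71*r) + 9*r^2 - 19*r + 2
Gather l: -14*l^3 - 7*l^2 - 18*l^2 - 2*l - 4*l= -14*l^3 - 25*l^2 - 6*l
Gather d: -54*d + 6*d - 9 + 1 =-48*d - 8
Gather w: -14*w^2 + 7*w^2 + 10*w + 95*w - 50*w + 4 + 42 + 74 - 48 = -7*w^2 + 55*w + 72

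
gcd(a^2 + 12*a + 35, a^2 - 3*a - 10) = 1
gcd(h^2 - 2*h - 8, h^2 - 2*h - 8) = h^2 - 2*h - 8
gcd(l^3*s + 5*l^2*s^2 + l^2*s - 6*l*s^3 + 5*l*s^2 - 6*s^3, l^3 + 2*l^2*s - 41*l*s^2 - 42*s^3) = 1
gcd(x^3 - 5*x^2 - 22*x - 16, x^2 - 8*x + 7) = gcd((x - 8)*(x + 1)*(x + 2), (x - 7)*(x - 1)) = 1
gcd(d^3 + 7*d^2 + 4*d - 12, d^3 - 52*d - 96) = d^2 + 8*d + 12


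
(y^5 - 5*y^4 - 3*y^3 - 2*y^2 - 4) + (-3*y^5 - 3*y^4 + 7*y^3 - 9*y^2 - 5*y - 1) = -2*y^5 - 8*y^4 + 4*y^3 - 11*y^2 - 5*y - 5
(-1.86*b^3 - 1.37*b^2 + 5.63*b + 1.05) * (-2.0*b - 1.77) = 3.72*b^4 + 6.0322*b^3 - 8.8351*b^2 - 12.0651*b - 1.8585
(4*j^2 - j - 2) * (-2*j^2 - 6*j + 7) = -8*j^4 - 22*j^3 + 38*j^2 + 5*j - 14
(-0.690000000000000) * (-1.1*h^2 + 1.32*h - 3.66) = 0.759*h^2 - 0.9108*h + 2.5254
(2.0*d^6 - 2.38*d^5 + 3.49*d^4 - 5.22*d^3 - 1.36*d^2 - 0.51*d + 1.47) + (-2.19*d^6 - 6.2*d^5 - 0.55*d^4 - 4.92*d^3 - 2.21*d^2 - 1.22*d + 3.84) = -0.19*d^6 - 8.58*d^5 + 2.94*d^4 - 10.14*d^3 - 3.57*d^2 - 1.73*d + 5.31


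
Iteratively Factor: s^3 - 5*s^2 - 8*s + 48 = (s - 4)*(s^2 - s - 12) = (s - 4)^2*(s + 3)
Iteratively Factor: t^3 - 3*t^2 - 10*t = (t)*(t^2 - 3*t - 10) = t*(t - 5)*(t + 2)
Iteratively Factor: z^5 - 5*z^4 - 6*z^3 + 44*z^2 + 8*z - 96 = (z - 2)*(z^4 - 3*z^3 - 12*z^2 + 20*z + 48) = (z - 4)*(z - 2)*(z^3 + z^2 - 8*z - 12) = (z - 4)*(z - 2)*(z + 2)*(z^2 - z - 6) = (z - 4)*(z - 3)*(z - 2)*(z + 2)*(z + 2)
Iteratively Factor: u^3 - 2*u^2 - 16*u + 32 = (u + 4)*(u^2 - 6*u + 8) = (u - 4)*(u + 4)*(u - 2)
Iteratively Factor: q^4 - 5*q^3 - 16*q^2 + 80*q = (q)*(q^3 - 5*q^2 - 16*q + 80) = q*(q - 4)*(q^2 - q - 20) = q*(q - 4)*(q + 4)*(q - 5)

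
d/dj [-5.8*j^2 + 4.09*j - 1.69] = 4.09 - 11.6*j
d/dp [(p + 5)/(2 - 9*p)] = 47/(9*p - 2)^2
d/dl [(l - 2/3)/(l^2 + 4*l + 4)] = (10/3 - l)/(l^3 + 6*l^2 + 12*l + 8)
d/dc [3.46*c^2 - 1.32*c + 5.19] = 6.92*c - 1.32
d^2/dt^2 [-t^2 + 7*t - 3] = -2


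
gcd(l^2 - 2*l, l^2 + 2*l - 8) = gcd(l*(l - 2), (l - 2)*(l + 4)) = l - 2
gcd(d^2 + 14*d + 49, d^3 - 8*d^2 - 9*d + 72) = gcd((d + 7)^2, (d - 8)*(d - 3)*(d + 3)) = 1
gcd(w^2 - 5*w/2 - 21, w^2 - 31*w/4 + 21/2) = w - 6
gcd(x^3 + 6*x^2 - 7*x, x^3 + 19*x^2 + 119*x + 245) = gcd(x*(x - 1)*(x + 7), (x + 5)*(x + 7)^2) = x + 7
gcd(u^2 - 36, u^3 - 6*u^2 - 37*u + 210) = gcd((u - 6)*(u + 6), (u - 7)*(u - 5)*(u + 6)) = u + 6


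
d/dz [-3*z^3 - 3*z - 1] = -9*z^2 - 3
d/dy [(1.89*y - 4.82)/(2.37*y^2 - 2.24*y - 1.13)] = (-4.4793*y^2 + 22.8468*y - 12.9325)/(5.6169*y^4 - 10.6176*y^3 - 0.338599999999999*y^2 + 5.0624*y + 1.2769)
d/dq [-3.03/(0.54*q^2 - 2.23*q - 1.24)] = (3.2724*q - 6.7569)/(-0.54*q^2 + 2.23*q + 1.24)^2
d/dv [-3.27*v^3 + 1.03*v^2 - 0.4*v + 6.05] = -9.81*v^2 + 2.06*v - 0.4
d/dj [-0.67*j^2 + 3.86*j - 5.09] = 3.86 - 1.34*j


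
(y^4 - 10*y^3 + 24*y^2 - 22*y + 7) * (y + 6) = y^5 - 4*y^4 - 36*y^3 + 122*y^2 - 125*y + 42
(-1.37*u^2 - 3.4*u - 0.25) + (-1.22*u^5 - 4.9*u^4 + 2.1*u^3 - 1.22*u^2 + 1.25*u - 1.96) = -1.22*u^5 - 4.9*u^4 + 2.1*u^3 - 2.59*u^2 - 2.15*u - 2.21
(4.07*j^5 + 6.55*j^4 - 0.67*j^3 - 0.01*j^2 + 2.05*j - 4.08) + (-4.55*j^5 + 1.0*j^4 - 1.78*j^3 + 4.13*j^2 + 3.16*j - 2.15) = -0.48*j^5 + 7.55*j^4 - 2.45*j^3 + 4.12*j^2 + 5.21*j - 6.23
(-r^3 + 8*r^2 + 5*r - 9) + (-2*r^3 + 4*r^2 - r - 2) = -3*r^3 + 12*r^2 + 4*r - 11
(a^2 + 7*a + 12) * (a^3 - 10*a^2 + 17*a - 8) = a^5 - 3*a^4 - 41*a^3 - 9*a^2 + 148*a - 96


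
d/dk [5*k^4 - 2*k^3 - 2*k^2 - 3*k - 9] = 20*k^3 - 6*k^2 - 4*k - 3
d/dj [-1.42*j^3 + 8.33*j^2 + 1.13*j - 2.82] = -4.26*j^2 + 16.66*j + 1.13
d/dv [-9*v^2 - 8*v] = -18*v - 8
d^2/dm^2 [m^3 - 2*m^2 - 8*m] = 6*m - 4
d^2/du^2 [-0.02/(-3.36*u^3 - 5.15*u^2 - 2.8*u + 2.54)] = (-(0.4032*u + 0.206)*(3.36*u^3 + 5.15*u^2 + 2.8*u - 2.54) + 0.02*(10.08*u^2 + 10.3*u + 2.8)*(20.16*u^2 + 20.6*u + 5.6))/(3.36*u^3 + 5.15*u^2 + 2.8*u - 2.54)^3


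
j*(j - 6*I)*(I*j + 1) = I*j^3 + 7*j^2 - 6*I*j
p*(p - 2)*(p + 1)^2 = p^4 - 3*p^2 - 2*p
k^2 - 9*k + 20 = (k - 5)*(k - 4)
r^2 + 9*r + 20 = (r + 4)*(r + 5)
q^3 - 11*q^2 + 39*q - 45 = (q - 5)*(q - 3)^2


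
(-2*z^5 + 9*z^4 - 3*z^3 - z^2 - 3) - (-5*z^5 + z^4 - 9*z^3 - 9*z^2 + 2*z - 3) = 3*z^5 + 8*z^4 + 6*z^3 + 8*z^2 - 2*z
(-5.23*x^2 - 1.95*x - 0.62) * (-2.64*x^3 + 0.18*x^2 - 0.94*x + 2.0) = 13.8072*x^5 + 4.2066*x^4 + 6.202*x^3 - 8.7386*x^2 - 3.3172*x - 1.24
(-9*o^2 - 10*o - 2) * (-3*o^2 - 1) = 27*o^4 + 30*o^3 + 15*o^2 + 10*o + 2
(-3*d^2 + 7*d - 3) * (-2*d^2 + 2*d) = 6*d^4 - 20*d^3 + 20*d^2 - 6*d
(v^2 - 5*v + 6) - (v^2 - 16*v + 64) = 11*v - 58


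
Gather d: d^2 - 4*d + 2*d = d^2 - 2*d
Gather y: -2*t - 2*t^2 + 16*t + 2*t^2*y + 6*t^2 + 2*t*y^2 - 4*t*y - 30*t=4*t^2 + 2*t*y^2 - 16*t + y*(2*t^2 - 4*t)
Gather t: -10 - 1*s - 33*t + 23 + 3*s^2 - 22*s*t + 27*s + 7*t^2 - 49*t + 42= 3*s^2 + 26*s + 7*t^2 + t*(-22*s - 82) + 55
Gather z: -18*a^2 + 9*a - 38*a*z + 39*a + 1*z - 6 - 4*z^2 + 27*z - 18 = -18*a^2 + 48*a - 4*z^2 + z*(28 - 38*a) - 24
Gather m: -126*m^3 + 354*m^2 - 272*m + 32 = -126*m^3 + 354*m^2 - 272*m + 32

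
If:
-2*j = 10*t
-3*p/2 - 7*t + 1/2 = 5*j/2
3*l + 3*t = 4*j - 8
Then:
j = -5*t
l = -23*t/3 - 8/3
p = 11*t/3 + 1/3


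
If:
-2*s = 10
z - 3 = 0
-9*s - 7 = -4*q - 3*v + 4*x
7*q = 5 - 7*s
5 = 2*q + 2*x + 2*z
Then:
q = 40/7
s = -5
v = -200/7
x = -87/14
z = 3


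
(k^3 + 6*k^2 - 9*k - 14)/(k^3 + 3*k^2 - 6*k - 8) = (k + 7)/(k + 4)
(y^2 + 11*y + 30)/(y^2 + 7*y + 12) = (y^2 + 11*y + 30)/(y^2 + 7*y + 12)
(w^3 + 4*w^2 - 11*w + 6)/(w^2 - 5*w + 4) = (w^2 + 5*w - 6)/(w - 4)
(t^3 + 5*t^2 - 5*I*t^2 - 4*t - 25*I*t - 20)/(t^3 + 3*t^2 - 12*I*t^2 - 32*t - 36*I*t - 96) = (t^2 + t*(5 - I) - 5*I)/(t^2 + t*(3 - 8*I) - 24*I)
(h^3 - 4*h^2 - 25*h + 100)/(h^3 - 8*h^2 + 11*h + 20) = (h + 5)/(h + 1)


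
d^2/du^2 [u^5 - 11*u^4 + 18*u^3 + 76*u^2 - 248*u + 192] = 20*u^3 - 132*u^2 + 108*u + 152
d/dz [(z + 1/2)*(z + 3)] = 2*z + 7/2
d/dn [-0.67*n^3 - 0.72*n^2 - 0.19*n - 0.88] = -2.01*n^2 - 1.44*n - 0.19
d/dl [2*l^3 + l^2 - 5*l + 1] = 6*l^2 + 2*l - 5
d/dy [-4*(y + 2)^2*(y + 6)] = 4*(-3*y - 14)*(y + 2)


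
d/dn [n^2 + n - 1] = 2*n + 1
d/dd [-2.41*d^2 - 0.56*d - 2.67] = -4.82*d - 0.56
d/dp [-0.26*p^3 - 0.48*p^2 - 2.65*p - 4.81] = -0.78*p^2 - 0.96*p - 2.65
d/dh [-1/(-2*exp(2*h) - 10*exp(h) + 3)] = (-4*exp(h) - 10)*exp(h)/(2*exp(2*h) + 10*exp(h) - 3)^2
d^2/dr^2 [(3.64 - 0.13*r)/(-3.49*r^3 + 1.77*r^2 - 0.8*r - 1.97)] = (9.500478*r^5 - 536.845062*r^4 + 359.854586*r^3 - 140.125284*r^2 + 183.801774*r - 30.453592)/(42.508549*r^9 - 64.676331*r^8 + 62.033703*r^7 + 36.788118*r^6 - 58.795926*r^5 + 48.118479*r^4 + 24.407903*r^3 - 16.825179*r^2 + 9.31416*r + 7.645373)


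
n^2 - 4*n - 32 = (n - 8)*(n + 4)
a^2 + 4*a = a*(a + 4)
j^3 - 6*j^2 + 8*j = j*(j - 4)*(j - 2)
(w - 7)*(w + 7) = w^2 - 49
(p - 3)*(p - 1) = p^2 - 4*p + 3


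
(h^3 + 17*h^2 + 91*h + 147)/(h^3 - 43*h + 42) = (h^2 + 10*h + 21)/(h^2 - 7*h + 6)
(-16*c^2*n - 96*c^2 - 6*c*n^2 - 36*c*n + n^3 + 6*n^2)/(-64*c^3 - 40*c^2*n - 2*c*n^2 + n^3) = (n + 6)/(4*c + n)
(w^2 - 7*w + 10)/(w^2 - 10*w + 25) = (w - 2)/(w - 5)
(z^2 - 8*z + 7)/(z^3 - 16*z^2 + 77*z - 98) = (z - 1)/(z^2 - 9*z + 14)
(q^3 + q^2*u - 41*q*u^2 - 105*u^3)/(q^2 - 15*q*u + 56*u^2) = (q^2 + 8*q*u + 15*u^2)/(q - 8*u)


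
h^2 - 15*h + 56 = (h - 8)*(h - 7)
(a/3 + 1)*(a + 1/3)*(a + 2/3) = a^3/3 + 4*a^2/3 + 29*a/27 + 2/9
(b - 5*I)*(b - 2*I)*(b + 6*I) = b^3 - I*b^2 + 32*b - 60*I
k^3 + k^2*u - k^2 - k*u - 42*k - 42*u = (k - 7)*(k + 6)*(k + u)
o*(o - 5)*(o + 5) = o^3 - 25*o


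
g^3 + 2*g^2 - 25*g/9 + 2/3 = (g - 2/3)*(g - 1/3)*(g + 3)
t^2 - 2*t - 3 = (t - 3)*(t + 1)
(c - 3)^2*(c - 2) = c^3 - 8*c^2 + 21*c - 18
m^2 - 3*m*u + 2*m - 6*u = (m + 2)*(m - 3*u)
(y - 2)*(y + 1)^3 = y^4 + y^3 - 3*y^2 - 5*y - 2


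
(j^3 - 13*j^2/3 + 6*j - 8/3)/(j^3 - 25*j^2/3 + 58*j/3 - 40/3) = (j - 1)/(j - 5)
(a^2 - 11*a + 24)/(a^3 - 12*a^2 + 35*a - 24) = 1/(a - 1)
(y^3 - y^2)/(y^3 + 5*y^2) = (y - 1)/(y + 5)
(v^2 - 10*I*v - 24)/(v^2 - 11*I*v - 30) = (v - 4*I)/(v - 5*I)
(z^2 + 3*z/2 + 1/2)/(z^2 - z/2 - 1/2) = (z + 1)/(z - 1)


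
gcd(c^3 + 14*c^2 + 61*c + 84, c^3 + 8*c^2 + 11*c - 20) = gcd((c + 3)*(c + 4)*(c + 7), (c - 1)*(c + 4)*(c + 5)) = c + 4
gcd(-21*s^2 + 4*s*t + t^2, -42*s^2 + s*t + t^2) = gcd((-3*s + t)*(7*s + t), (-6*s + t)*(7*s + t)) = 7*s + t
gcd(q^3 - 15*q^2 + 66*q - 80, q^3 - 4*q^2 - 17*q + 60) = q - 5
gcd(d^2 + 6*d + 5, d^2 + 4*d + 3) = d + 1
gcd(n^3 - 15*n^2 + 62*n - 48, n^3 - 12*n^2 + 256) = n - 8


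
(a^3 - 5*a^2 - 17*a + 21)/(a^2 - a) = a - 4 - 21/a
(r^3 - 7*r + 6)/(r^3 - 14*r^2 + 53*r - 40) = (r^2 + r - 6)/(r^2 - 13*r + 40)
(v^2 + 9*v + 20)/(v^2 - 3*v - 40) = (v + 4)/(v - 8)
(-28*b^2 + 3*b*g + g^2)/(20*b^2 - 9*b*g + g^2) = (-7*b - g)/(5*b - g)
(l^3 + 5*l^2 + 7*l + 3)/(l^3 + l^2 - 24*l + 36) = (l^3 + 5*l^2 + 7*l + 3)/(l^3 + l^2 - 24*l + 36)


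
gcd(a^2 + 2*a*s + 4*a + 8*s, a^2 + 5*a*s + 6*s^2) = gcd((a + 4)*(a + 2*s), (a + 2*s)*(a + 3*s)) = a + 2*s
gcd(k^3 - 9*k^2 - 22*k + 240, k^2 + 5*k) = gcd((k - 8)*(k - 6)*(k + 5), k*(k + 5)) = k + 5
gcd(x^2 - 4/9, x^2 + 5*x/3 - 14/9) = x - 2/3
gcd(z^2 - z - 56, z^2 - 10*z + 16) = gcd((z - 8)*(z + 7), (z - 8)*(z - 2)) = z - 8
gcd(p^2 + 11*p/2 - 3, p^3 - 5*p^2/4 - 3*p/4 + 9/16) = p - 1/2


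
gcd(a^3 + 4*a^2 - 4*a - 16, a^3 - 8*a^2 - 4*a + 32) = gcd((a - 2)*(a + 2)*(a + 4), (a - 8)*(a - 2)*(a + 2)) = a^2 - 4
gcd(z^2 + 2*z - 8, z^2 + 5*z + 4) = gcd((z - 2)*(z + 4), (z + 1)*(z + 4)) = z + 4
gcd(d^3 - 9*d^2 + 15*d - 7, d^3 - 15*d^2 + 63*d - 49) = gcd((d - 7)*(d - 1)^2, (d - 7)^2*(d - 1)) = d^2 - 8*d + 7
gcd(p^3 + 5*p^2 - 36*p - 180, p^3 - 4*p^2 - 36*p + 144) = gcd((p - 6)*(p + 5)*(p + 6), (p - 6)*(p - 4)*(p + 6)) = p^2 - 36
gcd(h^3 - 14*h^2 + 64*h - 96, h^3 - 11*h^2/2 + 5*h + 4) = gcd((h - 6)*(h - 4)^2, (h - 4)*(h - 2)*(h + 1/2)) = h - 4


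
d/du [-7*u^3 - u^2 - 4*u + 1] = -21*u^2 - 2*u - 4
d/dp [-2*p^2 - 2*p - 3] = -4*p - 2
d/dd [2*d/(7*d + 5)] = 10/(7*d + 5)^2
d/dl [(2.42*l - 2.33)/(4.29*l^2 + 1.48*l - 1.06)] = (-10.3818*l^2 + 19.9914*l + 0.8832)/(18.4041*l^4 + 12.6984*l^3 - 6.9044*l^2 - 3.1376*l + 1.1236)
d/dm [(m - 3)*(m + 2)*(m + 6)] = 3*m^2 + 10*m - 12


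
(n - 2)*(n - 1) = n^2 - 3*n + 2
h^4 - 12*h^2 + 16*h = h*(h - 2)^2*(h + 4)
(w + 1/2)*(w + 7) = w^2 + 15*w/2 + 7/2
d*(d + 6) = d^2 + 6*d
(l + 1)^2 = l^2 + 2*l + 1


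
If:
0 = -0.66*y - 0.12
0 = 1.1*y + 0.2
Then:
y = -0.18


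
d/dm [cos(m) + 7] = -sin(m)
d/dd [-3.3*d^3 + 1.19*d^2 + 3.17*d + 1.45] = -9.9*d^2 + 2.38*d + 3.17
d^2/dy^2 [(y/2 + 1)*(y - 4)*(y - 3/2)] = 3*y - 7/2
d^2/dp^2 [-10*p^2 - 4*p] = -20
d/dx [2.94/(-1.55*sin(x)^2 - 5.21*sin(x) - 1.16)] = (9.114*sin(x) + 15.3174)*cos(x)/(1.55*sin(x)^2 + 5.21*sin(x) + 1.16)^2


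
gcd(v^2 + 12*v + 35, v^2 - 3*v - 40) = v + 5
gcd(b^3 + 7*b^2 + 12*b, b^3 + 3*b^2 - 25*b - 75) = b + 3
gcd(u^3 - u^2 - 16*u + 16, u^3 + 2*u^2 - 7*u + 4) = u^2 + 3*u - 4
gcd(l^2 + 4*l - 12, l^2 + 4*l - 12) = l^2 + 4*l - 12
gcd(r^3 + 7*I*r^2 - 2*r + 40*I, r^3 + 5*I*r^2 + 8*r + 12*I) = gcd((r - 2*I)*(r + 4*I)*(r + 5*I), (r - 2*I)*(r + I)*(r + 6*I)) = r - 2*I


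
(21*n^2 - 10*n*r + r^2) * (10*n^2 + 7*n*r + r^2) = 210*n^4 + 47*n^3*r - 39*n^2*r^2 - 3*n*r^3 + r^4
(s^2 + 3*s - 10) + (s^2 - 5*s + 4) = 2*s^2 - 2*s - 6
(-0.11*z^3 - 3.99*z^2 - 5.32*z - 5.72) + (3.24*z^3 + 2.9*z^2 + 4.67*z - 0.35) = 3.13*z^3 - 1.09*z^2 - 0.65*z - 6.07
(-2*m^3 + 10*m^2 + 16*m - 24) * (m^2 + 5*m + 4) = -2*m^5 + 58*m^3 + 96*m^2 - 56*m - 96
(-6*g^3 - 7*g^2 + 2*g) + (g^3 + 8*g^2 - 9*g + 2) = -5*g^3 + g^2 - 7*g + 2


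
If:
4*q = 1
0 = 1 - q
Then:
No Solution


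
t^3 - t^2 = t^2*(t - 1)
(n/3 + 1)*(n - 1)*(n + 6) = n^3/3 + 8*n^2/3 + 3*n - 6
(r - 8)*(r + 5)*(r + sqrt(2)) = r^3 - 3*r^2 + sqrt(2)*r^2 - 40*r - 3*sqrt(2)*r - 40*sqrt(2)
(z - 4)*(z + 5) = z^2 + z - 20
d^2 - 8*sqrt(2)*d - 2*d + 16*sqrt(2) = (d - 2)*(d - 8*sqrt(2))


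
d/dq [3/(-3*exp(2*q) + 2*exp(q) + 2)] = (18*exp(q) - 6)*exp(q)/(-3*exp(2*q) + 2*exp(q) + 2)^2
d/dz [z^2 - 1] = 2*z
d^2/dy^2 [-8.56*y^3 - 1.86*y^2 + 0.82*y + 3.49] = -51.36*y - 3.72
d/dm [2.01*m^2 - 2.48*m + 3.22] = 4.02*m - 2.48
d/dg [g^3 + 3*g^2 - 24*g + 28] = 3*g^2 + 6*g - 24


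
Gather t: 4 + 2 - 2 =4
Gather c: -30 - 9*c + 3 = -9*c - 27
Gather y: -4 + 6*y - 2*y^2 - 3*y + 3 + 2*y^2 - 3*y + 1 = 0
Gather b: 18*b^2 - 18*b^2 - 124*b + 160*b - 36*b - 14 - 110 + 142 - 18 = 0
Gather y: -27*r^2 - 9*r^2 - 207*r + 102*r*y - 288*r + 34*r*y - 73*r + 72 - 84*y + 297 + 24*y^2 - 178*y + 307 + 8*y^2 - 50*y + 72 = -36*r^2 - 568*r + 32*y^2 + y*(136*r - 312) + 748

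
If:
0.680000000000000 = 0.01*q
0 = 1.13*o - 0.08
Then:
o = 0.07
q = 68.00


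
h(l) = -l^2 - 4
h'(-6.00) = 12.00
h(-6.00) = -40.00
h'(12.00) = -24.00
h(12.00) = -148.00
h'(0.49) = -0.98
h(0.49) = -4.24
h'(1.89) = -3.78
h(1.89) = -7.57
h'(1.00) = -2.00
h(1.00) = -5.00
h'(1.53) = -3.06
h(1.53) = -6.34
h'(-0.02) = 0.04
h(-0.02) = -4.00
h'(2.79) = -5.58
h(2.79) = -11.78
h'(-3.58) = 7.16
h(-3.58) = -16.82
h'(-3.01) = 6.02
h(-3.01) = -13.06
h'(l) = -2*l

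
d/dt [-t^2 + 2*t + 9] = 2 - 2*t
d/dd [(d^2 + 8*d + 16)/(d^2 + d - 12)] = -7/(d^2 - 6*d + 9)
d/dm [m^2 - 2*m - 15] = 2*m - 2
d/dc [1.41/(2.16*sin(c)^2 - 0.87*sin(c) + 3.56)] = (1.2267 - 6.0912*sin(c))*cos(c)/(2.16*sin(c)^2 - 0.87*sin(c) + 3.56)^2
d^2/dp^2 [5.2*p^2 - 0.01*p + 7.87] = 10.4000000000000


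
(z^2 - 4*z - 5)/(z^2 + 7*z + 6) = (z - 5)/(z + 6)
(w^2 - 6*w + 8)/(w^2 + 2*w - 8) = (w - 4)/(w + 4)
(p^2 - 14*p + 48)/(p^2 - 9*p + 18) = (p - 8)/(p - 3)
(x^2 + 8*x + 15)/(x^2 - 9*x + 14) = (x^2 + 8*x + 15)/(x^2 - 9*x + 14)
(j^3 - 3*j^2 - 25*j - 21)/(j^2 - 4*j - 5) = (j^2 - 4*j - 21)/(j - 5)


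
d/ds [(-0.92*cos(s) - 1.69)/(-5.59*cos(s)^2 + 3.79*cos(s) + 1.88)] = (5.1428*cos(s)^2 + 18.8942*cos(s) - 4.6755)*sin(s)/(31.2481*cos(s)^4 - 42.3722*cos(s)^3 - 6.6543*cos(s)^2 + 14.2504*cos(s) + 3.5344)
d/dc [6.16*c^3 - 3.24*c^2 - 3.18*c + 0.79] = 18.48*c^2 - 6.48*c - 3.18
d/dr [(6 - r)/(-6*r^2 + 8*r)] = 3*(-r^2 + 12*r - 8)/(2*r^2*(9*r^2 - 24*r + 16))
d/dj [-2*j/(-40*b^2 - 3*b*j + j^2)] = 2*(40*b^2 + 3*b*j - j^2 - j*(3*b - 2*j))/(40*b^2 + 3*b*j - j^2)^2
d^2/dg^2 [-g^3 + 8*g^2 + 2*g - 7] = 16 - 6*g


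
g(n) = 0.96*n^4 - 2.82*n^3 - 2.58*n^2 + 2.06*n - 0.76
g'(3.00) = 14.12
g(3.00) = -16.18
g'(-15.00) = -14784.04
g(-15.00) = 57505.34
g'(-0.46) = 2.27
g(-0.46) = -1.94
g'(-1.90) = -45.02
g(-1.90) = 17.87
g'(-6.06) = -1131.92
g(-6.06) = 1814.26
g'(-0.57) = 1.54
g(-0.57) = -2.15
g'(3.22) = 25.93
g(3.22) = -11.82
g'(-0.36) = 2.64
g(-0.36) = -1.69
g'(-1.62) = -28.11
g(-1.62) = 7.73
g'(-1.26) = -12.55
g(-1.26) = 0.61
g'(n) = 3.84*n^3 - 8.46*n^2 - 5.16*n + 2.06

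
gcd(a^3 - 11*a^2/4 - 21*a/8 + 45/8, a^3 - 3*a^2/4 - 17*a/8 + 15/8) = a^2 + a/4 - 15/8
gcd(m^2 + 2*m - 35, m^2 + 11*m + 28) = m + 7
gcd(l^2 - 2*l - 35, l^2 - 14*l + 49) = l - 7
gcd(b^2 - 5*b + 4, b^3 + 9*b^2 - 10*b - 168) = b - 4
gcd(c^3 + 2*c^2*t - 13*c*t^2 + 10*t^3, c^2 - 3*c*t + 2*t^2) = c^2 - 3*c*t + 2*t^2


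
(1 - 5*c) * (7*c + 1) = -35*c^2 + 2*c + 1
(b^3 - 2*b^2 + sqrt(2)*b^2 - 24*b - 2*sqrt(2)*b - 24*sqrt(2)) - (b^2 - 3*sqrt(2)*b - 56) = b^3 - 3*b^2 + sqrt(2)*b^2 - 24*b + sqrt(2)*b - 24*sqrt(2) + 56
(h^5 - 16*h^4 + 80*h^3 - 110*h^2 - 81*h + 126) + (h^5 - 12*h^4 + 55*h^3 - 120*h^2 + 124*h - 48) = 2*h^5 - 28*h^4 + 135*h^3 - 230*h^2 + 43*h + 78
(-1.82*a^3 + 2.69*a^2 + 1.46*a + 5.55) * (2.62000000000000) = -4.7684*a^3 + 7.0478*a^2 + 3.8252*a + 14.541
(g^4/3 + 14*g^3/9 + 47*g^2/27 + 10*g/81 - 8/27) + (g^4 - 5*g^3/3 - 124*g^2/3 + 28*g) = 4*g^4/3 - g^3/9 - 1069*g^2/27 + 2278*g/81 - 8/27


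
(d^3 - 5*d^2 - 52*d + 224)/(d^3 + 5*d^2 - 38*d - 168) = (d^2 - 12*d + 32)/(d^2 - 2*d - 24)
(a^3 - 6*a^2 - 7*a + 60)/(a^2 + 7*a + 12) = (a^2 - 9*a + 20)/(a + 4)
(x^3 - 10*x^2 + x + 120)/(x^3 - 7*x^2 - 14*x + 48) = (x - 5)/(x - 2)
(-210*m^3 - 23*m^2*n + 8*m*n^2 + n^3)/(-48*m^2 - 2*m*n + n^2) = (35*m^2 - 2*m*n - n^2)/(8*m - n)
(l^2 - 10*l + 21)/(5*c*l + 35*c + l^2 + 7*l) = (l^2 - 10*l + 21)/(5*c*l + 35*c + l^2 + 7*l)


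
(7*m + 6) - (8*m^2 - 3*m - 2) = -8*m^2 + 10*m + 8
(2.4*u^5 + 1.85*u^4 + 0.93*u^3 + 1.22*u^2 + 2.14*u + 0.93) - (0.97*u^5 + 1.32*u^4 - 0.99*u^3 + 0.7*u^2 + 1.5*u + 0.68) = 1.43*u^5 + 0.53*u^4 + 1.92*u^3 + 0.52*u^2 + 0.64*u + 0.25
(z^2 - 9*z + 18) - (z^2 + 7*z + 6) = 12 - 16*z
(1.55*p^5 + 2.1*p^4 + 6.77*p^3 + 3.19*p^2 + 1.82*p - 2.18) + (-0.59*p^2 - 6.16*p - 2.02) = 1.55*p^5 + 2.1*p^4 + 6.77*p^3 + 2.6*p^2 - 4.34*p - 4.2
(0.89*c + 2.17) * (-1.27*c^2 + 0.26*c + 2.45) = -1.1303*c^3 - 2.5245*c^2 + 2.7447*c + 5.3165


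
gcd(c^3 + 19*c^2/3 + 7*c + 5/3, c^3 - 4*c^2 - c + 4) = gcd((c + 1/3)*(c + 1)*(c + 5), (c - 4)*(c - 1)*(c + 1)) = c + 1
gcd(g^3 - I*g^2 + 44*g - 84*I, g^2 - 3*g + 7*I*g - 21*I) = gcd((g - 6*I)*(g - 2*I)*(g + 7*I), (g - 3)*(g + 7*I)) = g + 7*I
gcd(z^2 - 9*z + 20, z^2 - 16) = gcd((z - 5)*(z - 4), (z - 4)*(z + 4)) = z - 4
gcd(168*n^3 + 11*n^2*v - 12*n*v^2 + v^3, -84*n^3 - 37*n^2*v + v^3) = -21*n^2 - 4*n*v + v^2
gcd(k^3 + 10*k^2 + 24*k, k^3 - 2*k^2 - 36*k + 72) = k + 6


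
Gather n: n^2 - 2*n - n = n^2 - 3*n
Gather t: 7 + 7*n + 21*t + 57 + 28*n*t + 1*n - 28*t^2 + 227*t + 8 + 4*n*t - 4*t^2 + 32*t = 8*n - 32*t^2 + t*(32*n + 280) + 72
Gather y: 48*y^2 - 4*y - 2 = 48*y^2 - 4*y - 2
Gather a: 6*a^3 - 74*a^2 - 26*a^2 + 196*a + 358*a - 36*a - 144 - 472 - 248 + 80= 6*a^3 - 100*a^2 + 518*a - 784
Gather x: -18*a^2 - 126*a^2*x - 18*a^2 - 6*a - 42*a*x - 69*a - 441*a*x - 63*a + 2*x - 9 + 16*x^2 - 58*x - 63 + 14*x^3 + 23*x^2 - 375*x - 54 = -36*a^2 - 138*a + 14*x^3 + 39*x^2 + x*(-126*a^2 - 483*a - 431) - 126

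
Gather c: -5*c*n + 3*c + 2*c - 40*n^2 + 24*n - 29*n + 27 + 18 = c*(5 - 5*n) - 40*n^2 - 5*n + 45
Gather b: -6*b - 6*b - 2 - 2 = -12*b - 4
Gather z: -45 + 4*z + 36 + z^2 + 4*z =z^2 + 8*z - 9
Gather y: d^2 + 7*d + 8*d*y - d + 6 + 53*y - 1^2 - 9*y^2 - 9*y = d^2 + 6*d - 9*y^2 + y*(8*d + 44) + 5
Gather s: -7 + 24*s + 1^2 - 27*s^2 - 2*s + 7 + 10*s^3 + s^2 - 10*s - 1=10*s^3 - 26*s^2 + 12*s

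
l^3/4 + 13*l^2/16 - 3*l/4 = l*(l/4 + 1)*(l - 3/4)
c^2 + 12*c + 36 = (c + 6)^2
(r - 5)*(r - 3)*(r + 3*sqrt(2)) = r^3 - 8*r^2 + 3*sqrt(2)*r^2 - 24*sqrt(2)*r + 15*r + 45*sqrt(2)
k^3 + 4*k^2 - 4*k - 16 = (k - 2)*(k + 2)*(k + 4)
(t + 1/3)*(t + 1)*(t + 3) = t^3 + 13*t^2/3 + 13*t/3 + 1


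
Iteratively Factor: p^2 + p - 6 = (p + 3)*(p - 2)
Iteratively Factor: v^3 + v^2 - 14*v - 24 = (v + 3)*(v^2 - 2*v - 8) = (v - 4)*(v + 3)*(v + 2)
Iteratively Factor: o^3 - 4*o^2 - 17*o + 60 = (o - 5)*(o^2 + o - 12) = (o - 5)*(o - 3)*(o + 4)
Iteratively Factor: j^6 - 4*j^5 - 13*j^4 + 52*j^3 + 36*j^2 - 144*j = (j - 4)*(j^5 - 13*j^3 + 36*j) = (j - 4)*(j + 3)*(j^4 - 3*j^3 - 4*j^2 + 12*j) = (j - 4)*(j - 3)*(j + 3)*(j^3 - 4*j) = j*(j - 4)*(j - 3)*(j + 3)*(j^2 - 4) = j*(j - 4)*(j - 3)*(j + 2)*(j + 3)*(j - 2)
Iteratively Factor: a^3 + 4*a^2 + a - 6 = (a + 2)*(a^2 + 2*a - 3) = (a - 1)*(a + 2)*(a + 3)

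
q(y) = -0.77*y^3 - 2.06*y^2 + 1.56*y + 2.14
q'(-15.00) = -456.39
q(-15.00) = 2113.99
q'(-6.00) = -56.88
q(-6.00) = 84.94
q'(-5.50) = -45.66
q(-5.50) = 59.35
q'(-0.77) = 3.36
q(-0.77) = 0.07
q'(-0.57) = 3.16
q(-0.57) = 0.72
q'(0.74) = -2.75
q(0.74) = 1.85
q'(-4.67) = -29.58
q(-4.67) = 28.35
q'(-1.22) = 3.15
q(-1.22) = -1.43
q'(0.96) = -4.52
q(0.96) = 1.06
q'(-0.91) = 3.40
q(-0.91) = -0.41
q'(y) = -2.31*y^2 - 4.12*y + 1.56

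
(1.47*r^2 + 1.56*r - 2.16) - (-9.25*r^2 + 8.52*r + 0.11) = 10.72*r^2 - 6.96*r - 2.27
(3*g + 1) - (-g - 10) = 4*g + 11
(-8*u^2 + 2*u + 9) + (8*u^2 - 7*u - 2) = 7 - 5*u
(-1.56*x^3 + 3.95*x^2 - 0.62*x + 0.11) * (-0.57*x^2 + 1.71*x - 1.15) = 0.8892*x^5 - 4.9191*x^4 + 8.9019*x^3 - 5.6654*x^2 + 0.9011*x - 0.1265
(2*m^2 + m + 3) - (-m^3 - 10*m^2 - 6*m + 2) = m^3 + 12*m^2 + 7*m + 1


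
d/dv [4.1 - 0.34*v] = -0.340000000000000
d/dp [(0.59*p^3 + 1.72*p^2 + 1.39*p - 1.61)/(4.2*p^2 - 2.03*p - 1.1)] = (2.478*p^4 - 2.3954*p^3 - 11.2766*p^2 + 9.74*p - 4.7973)/(17.64*p^4 - 17.052*p^3 - 5.1191*p^2 + 4.466*p + 1.21)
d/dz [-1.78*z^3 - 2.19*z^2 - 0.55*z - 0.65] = -5.34*z^2 - 4.38*z - 0.55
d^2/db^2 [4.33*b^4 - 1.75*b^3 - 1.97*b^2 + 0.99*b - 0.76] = 51.96*b^2 - 10.5*b - 3.94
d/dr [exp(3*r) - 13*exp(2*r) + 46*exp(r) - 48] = (3*exp(2*r) - 26*exp(r) + 46)*exp(r)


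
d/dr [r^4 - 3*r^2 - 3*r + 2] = 4*r^3 - 6*r - 3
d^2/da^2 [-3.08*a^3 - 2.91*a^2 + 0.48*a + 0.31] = -18.48*a - 5.82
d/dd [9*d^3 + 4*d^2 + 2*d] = 27*d^2 + 8*d + 2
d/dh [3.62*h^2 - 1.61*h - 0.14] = 7.24*h - 1.61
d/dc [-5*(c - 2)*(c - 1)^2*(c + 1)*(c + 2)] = -25*c^4 + 20*c^3 + 75*c^2 - 50*c - 20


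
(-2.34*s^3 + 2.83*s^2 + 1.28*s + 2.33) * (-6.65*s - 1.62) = 15.561*s^4 - 15.0287*s^3 - 13.0966*s^2 - 17.5681*s - 3.7746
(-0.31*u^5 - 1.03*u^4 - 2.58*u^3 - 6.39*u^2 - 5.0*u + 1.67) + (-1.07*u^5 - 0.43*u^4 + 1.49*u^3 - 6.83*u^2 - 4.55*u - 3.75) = -1.38*u^5 - 1.46*u^4 - 1.09*u^3 - 13.22*u^2 - 9.55*u - 2.08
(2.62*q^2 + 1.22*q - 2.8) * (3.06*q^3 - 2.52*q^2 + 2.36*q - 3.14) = 8.0172*q^5 - 2.8692*q^4 - 5.4592*q^3 + 1.7084*q^2 - 10.4388*q + 8.792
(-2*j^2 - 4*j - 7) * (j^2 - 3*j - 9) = -2*j^4 + 2*j^3 + 23*j^2 + 57*j + 63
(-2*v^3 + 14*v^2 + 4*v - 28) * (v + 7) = -2*v^4 + 102*v^2 - 196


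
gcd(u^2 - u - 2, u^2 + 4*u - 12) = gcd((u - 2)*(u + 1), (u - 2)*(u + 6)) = u - 2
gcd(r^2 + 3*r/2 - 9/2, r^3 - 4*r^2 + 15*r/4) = r - 3/2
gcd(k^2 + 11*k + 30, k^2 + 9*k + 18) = k + 6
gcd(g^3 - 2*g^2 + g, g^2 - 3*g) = g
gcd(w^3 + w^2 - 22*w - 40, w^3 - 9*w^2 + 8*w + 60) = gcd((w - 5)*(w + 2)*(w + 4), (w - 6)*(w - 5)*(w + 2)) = w^2 - 3*w - 10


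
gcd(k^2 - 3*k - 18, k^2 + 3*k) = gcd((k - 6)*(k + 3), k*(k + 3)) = k + 3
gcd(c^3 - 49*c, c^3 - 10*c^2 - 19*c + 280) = c - 7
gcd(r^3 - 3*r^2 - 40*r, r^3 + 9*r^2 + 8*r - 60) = r + 5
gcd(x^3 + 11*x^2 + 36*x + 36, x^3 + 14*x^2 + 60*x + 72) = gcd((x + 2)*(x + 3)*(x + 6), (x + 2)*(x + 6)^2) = x^2 + 8*x + 12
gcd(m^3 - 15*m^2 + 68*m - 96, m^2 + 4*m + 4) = 1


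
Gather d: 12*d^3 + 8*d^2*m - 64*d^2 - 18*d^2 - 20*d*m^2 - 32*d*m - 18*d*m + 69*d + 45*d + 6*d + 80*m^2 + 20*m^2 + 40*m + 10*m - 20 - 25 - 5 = 12*d^3 + d^2*(8*m - 82) + d*(-20*m^2 - 50*m + 120) + 100*m^2 + 50*m - 50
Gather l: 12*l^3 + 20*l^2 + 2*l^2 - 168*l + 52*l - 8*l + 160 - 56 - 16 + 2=12*l^3 + 22*l^2 - 124*l + 90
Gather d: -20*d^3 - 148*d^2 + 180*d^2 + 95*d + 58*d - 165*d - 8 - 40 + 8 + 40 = -20*d^3 + 32*d^2 - 12*d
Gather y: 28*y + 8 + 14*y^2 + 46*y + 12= 14*y^2 + 74*y + 20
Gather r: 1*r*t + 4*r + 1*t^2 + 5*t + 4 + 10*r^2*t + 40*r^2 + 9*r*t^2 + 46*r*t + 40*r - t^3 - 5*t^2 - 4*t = r^2*(10*t + 40) + r*(9*t^2 + 47*t + 44) - t^3 - 4*t^2 + t + 4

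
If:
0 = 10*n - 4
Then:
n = 2/5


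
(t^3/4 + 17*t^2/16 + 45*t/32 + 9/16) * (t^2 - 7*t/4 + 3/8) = t^5/4 + 5*t^4/8 - 23*t^3/64 - 3*t^2/2 - 117*t/256 + 27/128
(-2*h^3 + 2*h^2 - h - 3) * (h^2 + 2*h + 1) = -2*h^5 - 2*h^4 + h^3 - 3*h^2 - 7*h - 3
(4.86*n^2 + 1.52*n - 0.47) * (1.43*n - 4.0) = 6.9498*n^3 - 17.2664*n^2 - 6.7521*n + 1.88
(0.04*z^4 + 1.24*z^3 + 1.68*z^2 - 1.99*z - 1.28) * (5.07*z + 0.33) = 0.2028*z^5 + 6.3*z^4 + 8.9268*z^3 - 9.5349*z^2 - 7.1463*z - 0.4224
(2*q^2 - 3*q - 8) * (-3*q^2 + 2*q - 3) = -6*q^4 + 13*q^3 + 12*q^2 - 7*q + 24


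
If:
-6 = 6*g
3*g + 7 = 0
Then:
No Solution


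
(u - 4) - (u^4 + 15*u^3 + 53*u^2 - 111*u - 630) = -u^4 - 15*u^3 - 53*u^2 + 112*u + 626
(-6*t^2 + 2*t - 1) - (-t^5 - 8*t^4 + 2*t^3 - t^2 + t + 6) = t^5 + 8*t^4 - 2*t^3 - 5*t^2 + t - 7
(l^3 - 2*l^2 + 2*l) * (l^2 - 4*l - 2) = l^5 - 6*l^4 + 8*l^3 - 4*l^2 - 4*l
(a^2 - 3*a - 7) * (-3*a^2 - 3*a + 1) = -3*a^4 + 6*a^3 + 31*a^2 + 18*a - 7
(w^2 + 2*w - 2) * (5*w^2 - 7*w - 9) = 5*w^4 + 3*w^3 - 33*w^2 - 4*w + 18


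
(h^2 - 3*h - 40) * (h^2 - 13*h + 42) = h^4 - 16*h^3 + 41*h^2 + 394*h - 1680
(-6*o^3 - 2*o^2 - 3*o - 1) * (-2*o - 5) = 12*o^4 + 34*o^3 + 16*o^2 + 17*o + 5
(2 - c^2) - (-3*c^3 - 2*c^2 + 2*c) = 3*c^3 + c^2 - 2*c + 2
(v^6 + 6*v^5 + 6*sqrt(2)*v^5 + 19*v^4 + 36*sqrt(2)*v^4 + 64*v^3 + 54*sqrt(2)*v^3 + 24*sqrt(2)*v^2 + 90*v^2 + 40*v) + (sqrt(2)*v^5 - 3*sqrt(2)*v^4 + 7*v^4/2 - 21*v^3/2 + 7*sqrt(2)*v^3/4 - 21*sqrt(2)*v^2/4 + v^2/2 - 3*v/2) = v^6 + 6*v^5 + 7*sqrt(2)*v^5 + 45*v^4/2 + 33*sqrt(2)*v^4 + 107*v^3/2 + 223*sqrt(2)*v^3/4 + 75*sqrt(2)*v^2/4 + 181*v^2/2 + 77*v/2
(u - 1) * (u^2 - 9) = u^3 - u^2 - 9*u + 9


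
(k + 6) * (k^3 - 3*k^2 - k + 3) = k^4 + 3*k^3 - 19*k^2 - 3*k + 18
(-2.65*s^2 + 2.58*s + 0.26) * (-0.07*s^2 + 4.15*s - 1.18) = 0.1855*s^4 - 11.1781*s^3 + 13.8158*s^2 - 1.9654*s - 0.3068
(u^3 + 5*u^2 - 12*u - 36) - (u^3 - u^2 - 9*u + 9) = 6*u^2 - 3*u - 45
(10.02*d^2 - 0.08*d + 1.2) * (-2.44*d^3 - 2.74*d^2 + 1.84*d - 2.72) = -24.4488*d^5 - 27.2596*d^4 + 15.728*d^3 - 30.6896*d^2 + 2.4256*d - 3.264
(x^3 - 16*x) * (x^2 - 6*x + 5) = x^5 - 6*x^4 - 11*x^3 + 96*x^2 - 80*x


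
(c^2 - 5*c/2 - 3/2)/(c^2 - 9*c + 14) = (2*c^2 - 5*c - 3)/(2*(c^2 - 9*c + 14))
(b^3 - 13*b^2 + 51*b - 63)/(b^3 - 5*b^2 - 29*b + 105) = (b - 3)/(b + 5)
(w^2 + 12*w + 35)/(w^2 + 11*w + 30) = (w + 7)/(w + 6)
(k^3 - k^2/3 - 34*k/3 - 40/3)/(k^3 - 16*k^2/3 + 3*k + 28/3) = (3*k^2 + 11*k + 10)/(3*k^2 - 4*k - 7)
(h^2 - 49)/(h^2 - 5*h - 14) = (h + 7)/(h + 2)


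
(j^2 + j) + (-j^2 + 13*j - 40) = 14*j - 40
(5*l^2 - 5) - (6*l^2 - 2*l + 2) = -l^2 + 2*l - 7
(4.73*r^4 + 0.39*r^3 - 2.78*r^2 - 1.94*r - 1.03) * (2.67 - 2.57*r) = -12.1561*r^5 + 11.6268*r^4 + 8.1859*r^3 - 2.4368*r^2 - 2.5327*r - 2.7501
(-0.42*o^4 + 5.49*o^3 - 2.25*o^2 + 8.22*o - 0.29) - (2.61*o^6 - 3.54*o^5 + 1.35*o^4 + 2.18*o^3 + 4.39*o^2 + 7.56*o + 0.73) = -2.61*o^6 + 3.54*o^5 - 1.77*o^4 + 3.31*o^3 - 6.64*o^2 + 0.660000000000001*o - 1.02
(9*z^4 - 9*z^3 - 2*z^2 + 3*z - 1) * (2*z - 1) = 18*z^5 - 27*z^4 + 5*z^3 + 8*z^2 - 5*z + 1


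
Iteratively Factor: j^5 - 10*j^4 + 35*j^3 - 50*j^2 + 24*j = (j - 3)*(j^4 - 7*j^3 + 14*j^2 - 8*j) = (j - 4)*(j - 3)*(j^3 - 3*j^2 + 2*j) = j*(j - 4)*(j - 3)*(j^2 - 3*j + 2) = j*(j - 4)*(j - 3)*(j - 2)*(j - 1)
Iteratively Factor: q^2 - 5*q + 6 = (q - 3)*(q - 2)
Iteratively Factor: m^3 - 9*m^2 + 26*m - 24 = (m - 4)*(m^2 - 5*m + 6) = (m - 4)*(m - 3)*(m - 2)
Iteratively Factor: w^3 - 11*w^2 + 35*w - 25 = (w - 1)*(w^2 - 10*w + 25) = (w - 5)*(w - 1)*(w - 5)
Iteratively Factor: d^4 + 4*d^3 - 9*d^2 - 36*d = (d)*(d^3 + 4*d^2 - 9*d - 36) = d*(d - 3)*(d^2 + 7*d + 12) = d*(d - 3)*(d + 3)*(d + 4)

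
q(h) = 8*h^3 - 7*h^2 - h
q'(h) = 24*h^2 - 14*h - 1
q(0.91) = -0.68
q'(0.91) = 6.13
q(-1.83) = -70.64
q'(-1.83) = 104.99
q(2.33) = 60.86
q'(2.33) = 96.67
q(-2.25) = -124.31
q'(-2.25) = 152.00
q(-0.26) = -0.35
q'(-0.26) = 4.26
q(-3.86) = -560.54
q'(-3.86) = 410.63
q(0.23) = -0.50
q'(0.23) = -2.95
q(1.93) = 29.51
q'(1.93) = 61.38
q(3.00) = 150.00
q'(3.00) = 173.00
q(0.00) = 0.00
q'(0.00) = -1.00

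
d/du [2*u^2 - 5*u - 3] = 4*u - 5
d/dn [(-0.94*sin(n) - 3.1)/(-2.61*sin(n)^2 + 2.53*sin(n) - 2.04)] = (-2.4534*sin(n)^2 - 16.182*sin(n) + 9.7606)*cos(n)/(6.8121*sin(n)^4 - 13.2066*sin(n)^3 + 17.0497*sin(n)^2 - 10.3224*sin(n) + 4.1616)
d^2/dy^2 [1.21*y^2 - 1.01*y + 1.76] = 2.42000000000000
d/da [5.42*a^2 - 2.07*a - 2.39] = 10.84*a - 2.07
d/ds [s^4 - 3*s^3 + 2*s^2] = s*(4*s^2 - 9*s + 4)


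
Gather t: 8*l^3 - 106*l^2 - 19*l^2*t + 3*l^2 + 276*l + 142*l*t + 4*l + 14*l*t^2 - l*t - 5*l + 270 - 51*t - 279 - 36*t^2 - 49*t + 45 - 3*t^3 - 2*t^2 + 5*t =8*l^3 - 103*l^2 + 275*l - 3*t^3 + t^2*(14*l - 38) + t*(-19*l^2 + 141*l - 95) + 36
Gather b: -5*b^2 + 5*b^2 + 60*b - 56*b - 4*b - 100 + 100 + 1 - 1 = 0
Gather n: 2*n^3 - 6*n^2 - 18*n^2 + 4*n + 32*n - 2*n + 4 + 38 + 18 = 2*n^3 - 24*n^2 + 34*n + 60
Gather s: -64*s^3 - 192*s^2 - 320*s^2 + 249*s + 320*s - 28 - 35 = -64*s^3 - 512*s^2 + 569*s - 63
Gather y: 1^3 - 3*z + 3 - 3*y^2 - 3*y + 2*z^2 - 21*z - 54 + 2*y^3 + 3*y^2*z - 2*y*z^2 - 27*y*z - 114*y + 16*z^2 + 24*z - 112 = 2*y^3 + y^2*(3*z - 3) + y*(-2*z^2 - 27*z - 117) + 18*z^2 - 162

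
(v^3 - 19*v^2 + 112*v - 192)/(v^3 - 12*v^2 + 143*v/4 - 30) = 4*(v^2 - 11*v + 24)/(4*v^2 - 16*v + 15)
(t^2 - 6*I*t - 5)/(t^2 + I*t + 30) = (t - I)/(t + 6*I)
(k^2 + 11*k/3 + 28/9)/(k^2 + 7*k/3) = (k + 4/3)/k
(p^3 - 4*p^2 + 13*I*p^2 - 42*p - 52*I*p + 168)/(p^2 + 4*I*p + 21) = (p^2 + p*(-4 + 6*I) - 24*I)/(p - 3*I)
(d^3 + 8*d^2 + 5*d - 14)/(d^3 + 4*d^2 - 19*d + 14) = (d + 2)/(d - 2)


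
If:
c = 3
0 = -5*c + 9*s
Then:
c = 3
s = 5/3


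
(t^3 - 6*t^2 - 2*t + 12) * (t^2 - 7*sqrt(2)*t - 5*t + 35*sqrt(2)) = t^5 - 11*t^4 - 7*sqrt(2)*t^4 + 28*t^3 + 77*sqrt(2)*t^3 - 196*sqrt(2)*t^2 + 22*t^2 - 154*sqrt(2)*t - 60*t + 420*sqrt(2)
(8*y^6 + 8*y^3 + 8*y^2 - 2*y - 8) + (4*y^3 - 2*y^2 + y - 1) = 8*y^6 + 12*y^3 + 6*y^2 - y - 9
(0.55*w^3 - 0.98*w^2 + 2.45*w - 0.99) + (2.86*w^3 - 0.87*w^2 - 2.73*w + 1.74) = 3.41*w^3 - 1.85*w^2 - 0.28*w + 0.75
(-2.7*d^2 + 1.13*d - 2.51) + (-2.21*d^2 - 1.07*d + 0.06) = -4.91*d^2 + 0.0599999999999998*d - 2.45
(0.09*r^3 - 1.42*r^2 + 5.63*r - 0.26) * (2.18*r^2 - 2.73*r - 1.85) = 0.1962*r^5 - 3.3413*r^4 + 15.9835*r^3 - 13.3097*r^2 - 9.7057*r + 0.481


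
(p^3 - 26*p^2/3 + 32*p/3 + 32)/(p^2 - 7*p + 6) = (3*p^2 - 8*p - 16)/(3*(p - 1))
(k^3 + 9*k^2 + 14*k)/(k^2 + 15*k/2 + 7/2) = 2*k*(k + 2)/(2*k + 1)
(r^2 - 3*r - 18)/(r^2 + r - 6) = (r - 6)/(r - 2)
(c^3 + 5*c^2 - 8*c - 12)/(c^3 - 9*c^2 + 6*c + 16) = (c + 6)/(c - 8)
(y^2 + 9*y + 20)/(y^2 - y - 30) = (y + 4)/(y - 6)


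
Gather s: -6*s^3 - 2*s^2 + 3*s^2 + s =-6*s^3 + s^2 + s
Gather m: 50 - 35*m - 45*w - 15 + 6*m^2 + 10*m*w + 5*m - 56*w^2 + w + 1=6*m^2 + m*(10*w - 30) - 56*w^2 - 44*w + 36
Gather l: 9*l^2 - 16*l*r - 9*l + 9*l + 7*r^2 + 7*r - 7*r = 9*l^2 - 16*l*r + 7*r^2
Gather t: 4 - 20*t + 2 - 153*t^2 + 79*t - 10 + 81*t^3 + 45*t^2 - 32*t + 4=81*t^3 - 108*t^2 + 27*t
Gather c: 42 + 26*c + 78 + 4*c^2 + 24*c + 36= 4*c^2 + 50*c + 156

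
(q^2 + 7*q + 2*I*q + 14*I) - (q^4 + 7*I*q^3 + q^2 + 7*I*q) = -q^4 - 7*I*q^3 + 7*q - 5*I*q + 14*I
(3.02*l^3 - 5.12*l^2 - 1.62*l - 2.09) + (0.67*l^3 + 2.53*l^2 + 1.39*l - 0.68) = 3.69*l^3 - 2.59*l^2 - 0.23*l - 2.77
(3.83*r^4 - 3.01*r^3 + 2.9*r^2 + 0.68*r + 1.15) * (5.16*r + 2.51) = 19.7628*r^5 - 5.9183*r^4 + 7.4089*r^3 + 10.7878*r^2 + 7.6408*r + 2.8865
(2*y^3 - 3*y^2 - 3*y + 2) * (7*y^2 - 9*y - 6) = 14*y^5 - 39*y^4 - 6*y^3 + 59*y^2 - 12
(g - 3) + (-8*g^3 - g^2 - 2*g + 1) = -8*g^3 - g^2 - g - 2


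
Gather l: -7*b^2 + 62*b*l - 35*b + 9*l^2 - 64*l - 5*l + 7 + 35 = -7*b^2 - 35*b + 9*l^2 + l*(62*b - 69) + 42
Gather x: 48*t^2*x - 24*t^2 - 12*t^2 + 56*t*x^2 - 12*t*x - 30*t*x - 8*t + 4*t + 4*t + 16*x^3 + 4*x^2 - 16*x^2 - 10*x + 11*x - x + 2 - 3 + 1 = -36*t^2 + 16*x^3 + x^2*(56*t - 12) + x*(48*t^2 - 42*t)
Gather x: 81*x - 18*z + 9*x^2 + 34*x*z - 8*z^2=9*x^2 + x*(34*z + 81) - 8*z^2 - 18*z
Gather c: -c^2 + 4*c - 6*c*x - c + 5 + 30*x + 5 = -c^2 + c*(3 - 6*x) + 30*x + 10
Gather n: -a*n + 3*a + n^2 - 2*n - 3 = 3*a + n^2 + n*(-a - 2) - 3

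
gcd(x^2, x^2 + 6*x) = x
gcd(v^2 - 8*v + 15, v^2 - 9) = v - 3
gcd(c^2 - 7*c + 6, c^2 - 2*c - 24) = c - 6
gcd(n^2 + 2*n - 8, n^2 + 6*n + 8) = n + 4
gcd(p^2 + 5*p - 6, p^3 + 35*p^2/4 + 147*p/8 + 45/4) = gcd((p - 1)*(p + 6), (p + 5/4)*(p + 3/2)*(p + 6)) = p + 6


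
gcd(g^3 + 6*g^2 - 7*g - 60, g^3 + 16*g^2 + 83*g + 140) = g^2 + 9*g + 20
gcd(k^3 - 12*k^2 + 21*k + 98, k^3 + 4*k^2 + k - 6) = k + 2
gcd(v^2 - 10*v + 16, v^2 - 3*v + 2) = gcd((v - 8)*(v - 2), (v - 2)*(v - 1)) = v - 2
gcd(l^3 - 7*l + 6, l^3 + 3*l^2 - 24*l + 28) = l - 2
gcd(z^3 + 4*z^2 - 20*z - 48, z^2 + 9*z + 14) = z + 2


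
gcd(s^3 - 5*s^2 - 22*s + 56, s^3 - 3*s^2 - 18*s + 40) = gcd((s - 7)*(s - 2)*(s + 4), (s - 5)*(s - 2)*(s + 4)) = s^2 + 2*s - 8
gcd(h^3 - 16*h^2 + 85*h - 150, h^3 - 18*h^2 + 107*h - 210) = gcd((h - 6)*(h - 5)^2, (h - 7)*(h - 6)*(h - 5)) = h^2 - 11*h + 30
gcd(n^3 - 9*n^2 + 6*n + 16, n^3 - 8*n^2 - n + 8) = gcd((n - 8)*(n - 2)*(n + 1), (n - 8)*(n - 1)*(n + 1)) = n^2 - 7*n - 8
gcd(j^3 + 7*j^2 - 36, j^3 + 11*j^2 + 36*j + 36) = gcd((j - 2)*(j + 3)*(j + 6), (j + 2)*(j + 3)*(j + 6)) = j^2 + 9*j + 18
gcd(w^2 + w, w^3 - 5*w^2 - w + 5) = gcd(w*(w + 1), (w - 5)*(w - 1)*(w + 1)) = w + 1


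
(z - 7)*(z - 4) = z^2 - 11*z + 28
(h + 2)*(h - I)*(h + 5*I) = h^3 + 2*h^2 + 4*I*h^2 + 5*h + 8*I*h + 10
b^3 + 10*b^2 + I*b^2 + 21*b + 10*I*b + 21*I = (b + 3)*(b + 7)*(b + I)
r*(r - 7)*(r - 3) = r^3 - 10*r^2 + 21*r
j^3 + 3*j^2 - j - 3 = (j - 1)*(j + 1)*(j + 3)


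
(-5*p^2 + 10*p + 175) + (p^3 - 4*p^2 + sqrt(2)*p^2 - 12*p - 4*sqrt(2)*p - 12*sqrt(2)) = p^3 - 9*p^2 + sqrt(2)*p^2 - 4*sqrt(2)*p - 2*p - 12*sqrt(2) + 175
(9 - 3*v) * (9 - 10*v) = 30*v^2 - 117*v + 81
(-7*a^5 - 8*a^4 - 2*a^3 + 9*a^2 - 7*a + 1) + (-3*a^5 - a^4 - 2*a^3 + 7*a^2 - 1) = -10*a^5 - 9*a^4 - 4*a^3 + 16*a^2 - 7*a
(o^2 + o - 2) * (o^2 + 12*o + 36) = o^4 + 13*o^3 + 46*o^2 + 12*o - 72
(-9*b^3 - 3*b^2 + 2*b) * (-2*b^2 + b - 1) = 18*b^5 - 3*b^4 + 2*b^3 + 5*b^2 - 2*b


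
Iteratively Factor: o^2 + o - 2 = (o + 2)*(o - 1)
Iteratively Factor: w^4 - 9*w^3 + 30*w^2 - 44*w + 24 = (w - 2)*(w^3 - 7*w^2 + 16*w - 12) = (w - 2)^2*(w^2 - 5*w + 6) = (w - 2)^3*(w - 3)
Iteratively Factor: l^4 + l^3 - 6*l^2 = (l)*(l^3 + l^2 - 6*l) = l^2*(l^2 + l - 6) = l^2*(l + 3)*(l - 2)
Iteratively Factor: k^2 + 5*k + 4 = (k + 1)*(k + 4)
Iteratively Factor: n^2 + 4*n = (n)*(n + 4)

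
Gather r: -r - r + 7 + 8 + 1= 16 - 2*r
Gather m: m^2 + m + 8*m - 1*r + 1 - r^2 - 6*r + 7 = m^2 + 9*m - r^2 - 7*r + 8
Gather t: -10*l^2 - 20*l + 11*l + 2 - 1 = -10*l^2 - 9*l + 1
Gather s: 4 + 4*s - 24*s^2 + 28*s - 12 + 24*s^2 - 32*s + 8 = 0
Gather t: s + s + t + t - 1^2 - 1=2*s + 2*t - 2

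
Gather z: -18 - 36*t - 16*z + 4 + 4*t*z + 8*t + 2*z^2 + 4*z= -28*t + 2*z^2 + z*(4*t - 12) - 14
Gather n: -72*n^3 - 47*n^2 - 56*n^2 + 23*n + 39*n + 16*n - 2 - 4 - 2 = -72*n^3 - 103*n^2 + 78*n - 8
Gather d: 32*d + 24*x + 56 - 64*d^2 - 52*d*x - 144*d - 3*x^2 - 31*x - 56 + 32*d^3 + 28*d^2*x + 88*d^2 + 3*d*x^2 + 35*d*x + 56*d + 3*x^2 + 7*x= 32*d^3 + d^2*(28*x + 24) + d*(3*x^2 - 17*x - 56)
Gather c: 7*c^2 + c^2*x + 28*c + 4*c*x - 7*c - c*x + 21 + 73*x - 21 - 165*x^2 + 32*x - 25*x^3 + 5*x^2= c^2*(x + 7) + c*(3*x + 21) - 25*x^3 - 160*x^2 + 105*x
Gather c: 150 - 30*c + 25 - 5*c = 175 - 35*c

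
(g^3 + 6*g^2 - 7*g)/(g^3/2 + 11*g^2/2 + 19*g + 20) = 2*g*(g^2 + 6*g - 7)/(g^3 + 11*g^2 + 38*g + 40)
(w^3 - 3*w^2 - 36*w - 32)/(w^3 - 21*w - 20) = (w - 8)/(w - 5)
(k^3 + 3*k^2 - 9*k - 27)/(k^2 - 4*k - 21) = (k^2 - 9)/(k - 7)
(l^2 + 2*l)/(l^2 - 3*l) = (l + 2)/(l - 3)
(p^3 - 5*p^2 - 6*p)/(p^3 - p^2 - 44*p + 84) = p*(p + 1)/(p^2 + 5*p - 14)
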